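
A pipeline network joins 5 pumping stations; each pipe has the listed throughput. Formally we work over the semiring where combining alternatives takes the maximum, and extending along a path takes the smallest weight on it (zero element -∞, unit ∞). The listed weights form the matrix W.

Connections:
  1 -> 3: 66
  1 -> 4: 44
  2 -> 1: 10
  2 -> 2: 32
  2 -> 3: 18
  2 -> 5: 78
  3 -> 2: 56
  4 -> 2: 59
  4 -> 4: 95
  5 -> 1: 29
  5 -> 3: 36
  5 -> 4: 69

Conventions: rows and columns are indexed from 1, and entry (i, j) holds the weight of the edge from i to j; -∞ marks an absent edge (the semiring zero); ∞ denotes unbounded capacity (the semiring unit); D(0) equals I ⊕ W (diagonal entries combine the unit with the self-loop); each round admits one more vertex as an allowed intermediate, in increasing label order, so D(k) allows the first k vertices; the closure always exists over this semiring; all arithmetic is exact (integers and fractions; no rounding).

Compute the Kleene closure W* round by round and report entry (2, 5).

D(0):
  [∞, -∞, 66, 44, -∞]
  [10, ∞, 18, -∞, 78]
  [-∞, 56, ∞, -∞, -∞]
  [-∞, 59, -∞, ∞, -∞]
  [29, -∞, 36, 69, ∞]
D(1):
  [∞, -∞, 66, 44, -∞]
  [10, ∞, 18, 10, 78]
  [-∞, 56, ∞, -∞, -∞]
  [-∞, 59, -∞, ∞, -∞]
  [29, -∞, 36, 69, ∞]
D(2):
  [∞, -∞, 66, 44, -∞]
  [10, ∞, 18, 10, 78]
  [10, 56, ∞, 10, 56]
  [10, 59, 18, ∞, 59]
  [29, -∞, 36, 69, ∞]
D(3):
  [∞, 56, 66, 44, 56]
  [10, ∞, 18, 10, 78]
  [10, 56, ∞, 10, 56]
  [10, 59, 18, ∞, 59]
  [29, 36, 36, 69, ∞]
D(4):
  [∞, 56, 66, 44, 56]
  [10, ∞, 18, 10, 78]
  [10, 56, ∞, 10, 56]
  [10, 59, 18, ∞, 59]
  [29, 59, 36, 69, ∞]
D(5):
  [∞, 56, 66, 56, 56]
  [29, ∞, 36, 69, 78]
  [29, 56, ∞, 56, 56]
  [29, 59, 36, ∞, 59]
  [29, 59, 36, 69, ∞]
Answer: W*[2][5] = 78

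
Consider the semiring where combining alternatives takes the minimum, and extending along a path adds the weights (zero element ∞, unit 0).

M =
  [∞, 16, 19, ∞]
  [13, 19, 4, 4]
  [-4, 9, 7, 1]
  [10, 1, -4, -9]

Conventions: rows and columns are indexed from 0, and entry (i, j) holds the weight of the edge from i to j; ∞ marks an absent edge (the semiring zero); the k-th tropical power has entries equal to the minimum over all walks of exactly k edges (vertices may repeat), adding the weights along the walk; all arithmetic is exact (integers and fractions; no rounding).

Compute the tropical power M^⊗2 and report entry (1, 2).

M^⊗2:
  [15, 28, 20, 20]
  [0, 5, 0, -5]
  [3, 2, -3, -8]
  [-8, -8, -13, -18]
Key observation: the optimum is the walk 1->3->2, with weight 4 + (-4) = 0.
Optimal value attained by: walk 1->3->2.
Answer: (M^⊗2)[1][2] = 0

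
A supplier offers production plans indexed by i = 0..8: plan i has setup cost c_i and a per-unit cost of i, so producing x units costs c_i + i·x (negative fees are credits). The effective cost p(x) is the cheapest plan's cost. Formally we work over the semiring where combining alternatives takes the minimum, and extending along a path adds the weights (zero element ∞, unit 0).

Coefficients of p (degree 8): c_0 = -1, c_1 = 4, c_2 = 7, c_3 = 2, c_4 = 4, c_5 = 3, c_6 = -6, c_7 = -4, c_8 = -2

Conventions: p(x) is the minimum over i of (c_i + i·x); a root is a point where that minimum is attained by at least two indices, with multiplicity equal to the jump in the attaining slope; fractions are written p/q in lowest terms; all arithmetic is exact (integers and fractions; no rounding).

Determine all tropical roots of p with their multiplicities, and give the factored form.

hull edge (i=0, c=-1) to (i=6, c=-6): slope -5/6, span 6
hull edge (i=6, c=-6) to (i=8, c=-2): slope 2, span 2
Factored form: p(x) = -2 ⊗ (x ⊕ (-2)) ⊗ (x ⊕ (-2)) ⊗ (x ⊕ 5/6) ⊗ (x ⊕ 5/6) ⊗ (x ⊕ 5/6) ⊗ (x ⊕ 5/6) ⊗ (x ⊕ 5/6) ⊗ (x ⊕ 5/6)
Answer: roots = -2 (mult 2), 5/6 (mult 6)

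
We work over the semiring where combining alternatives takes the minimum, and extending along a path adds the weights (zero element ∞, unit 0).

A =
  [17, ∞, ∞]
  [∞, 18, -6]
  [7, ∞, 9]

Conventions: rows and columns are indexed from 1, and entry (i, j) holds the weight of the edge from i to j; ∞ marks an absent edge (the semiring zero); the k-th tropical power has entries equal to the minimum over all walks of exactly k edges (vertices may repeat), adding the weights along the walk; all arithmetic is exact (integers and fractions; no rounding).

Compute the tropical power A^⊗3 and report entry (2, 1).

A^⊗2:
  [34, ∞, ∞]
  [1, 36, 3]
  [16, ∞, 18]
A^⊗3:
  [51, ∞, ∞]
  [10, 54, 12]
  [25, ∞, 27]
Key observation: the optimum is the walk 2->3->3->1, with weight (-6) + 9 + 7 = 10.
Optimal value attained by: walk 2->3->3->1.
Answer: (A^⊗3)[2][1] = 10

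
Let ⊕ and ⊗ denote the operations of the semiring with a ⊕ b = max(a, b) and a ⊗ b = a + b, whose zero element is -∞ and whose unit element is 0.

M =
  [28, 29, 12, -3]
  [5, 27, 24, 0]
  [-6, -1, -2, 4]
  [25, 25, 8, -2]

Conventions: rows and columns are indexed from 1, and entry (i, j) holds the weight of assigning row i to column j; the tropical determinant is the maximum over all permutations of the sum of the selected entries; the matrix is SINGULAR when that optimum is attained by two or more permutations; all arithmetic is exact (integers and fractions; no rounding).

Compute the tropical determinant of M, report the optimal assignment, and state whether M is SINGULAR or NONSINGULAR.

σ = (1, 2, 3, 4): 28 + 27 + (-2) + (-2) = 51
σ = (1, 2, 4, 3): 28 + 27 + 4 + 8 = 67
σ = (1, 3, 2, 4): 28 + 24 + (-1) + (-2) = 49
σ = (1, 3, 4, 2): 28 + 24 + 4 + 25 = 81
σ = (1, 4, 2, 3): 28 + 0 + (-1) + 8 = 35
σ = (1, 4, 3, 2): 28 + 0 + (-2) + 25 = 51
σ = (2, 1, 3, 4): 29 + 5 + (-2) + (-2) = 30
σ = (2, 1, 4, 3): 29 + 5 + 4 + 8 = 46
σ = (2, 3, 1, 4): 29 + 24 + (-6) + (-2) = 45
σ = (2, 3, 4, 1): 29 + 24 + 4 + 25 = 82
σ = (2, 4, 1, 3): 29 + 0 + (-6) + 8 = 31
σ = (2, 4, 3, 1): 29 + 0 + (-2) + 25 = 52
σ = (3, 1, 2, 4): 12 + 5 + (-1) + (-2) = 14
σ = (3, 1, 4, 2): 12 + 5 + 4 + 25 = 46
σ = (3, 2, 1, 4): 12 + 27 + (-6) + (-2) = 31
σ = (3, 2, 4, 1): 12 + 27 + 4 + 25 = 68
σ = (3, 4, 1, 2): 12 + 0 + (-6) + 25 = 31
σ = (3, 4, 2, 1): 12 + 0 + (-1) + 25 = 36
σ = (4, 1, 2, 3): (-3) + 5 + (-1) + 8 = 9
σ = (4, 1, 3, 2): (-3) + 5 + (-2) + 25 = 25
σ = (4, 2, 1, 3): (-3) + 27 + (-6) + 8 = 26
σ = (4, 2, 3, 1): (-3) + 27 + (-2) + 25 = 47
σ = (4, 3, 1, 2): (-3) + 24 + (-6) + 25 = 40
σ = (4, 3, 2, 1): (-3) + 24 + (-1) + 25 = 45
Optimal value attained by: σ = (2, 3, 4, 1).
Answer: det⊕(M) = 82; verdict: NONSINGULAR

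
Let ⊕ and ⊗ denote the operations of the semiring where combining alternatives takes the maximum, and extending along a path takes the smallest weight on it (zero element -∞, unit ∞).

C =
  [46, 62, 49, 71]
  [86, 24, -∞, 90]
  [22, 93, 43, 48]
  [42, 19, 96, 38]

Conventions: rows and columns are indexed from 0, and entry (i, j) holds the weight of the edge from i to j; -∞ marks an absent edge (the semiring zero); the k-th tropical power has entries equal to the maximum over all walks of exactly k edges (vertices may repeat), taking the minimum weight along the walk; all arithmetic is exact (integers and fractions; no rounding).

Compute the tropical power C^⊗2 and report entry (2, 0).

C^⊗2:
  [62, 49, 71, 62]
  [46, 62, 90, 71]
  [86, 43, 48, 90]
  [42, 93, 43, 48]
Key observation: the optimum is the walk 2->1->0, with weight 93 min 86 = 86.
Optimal value attained by: walk 2->1->0.
Answer: (C^⊗2)[2][0] = 86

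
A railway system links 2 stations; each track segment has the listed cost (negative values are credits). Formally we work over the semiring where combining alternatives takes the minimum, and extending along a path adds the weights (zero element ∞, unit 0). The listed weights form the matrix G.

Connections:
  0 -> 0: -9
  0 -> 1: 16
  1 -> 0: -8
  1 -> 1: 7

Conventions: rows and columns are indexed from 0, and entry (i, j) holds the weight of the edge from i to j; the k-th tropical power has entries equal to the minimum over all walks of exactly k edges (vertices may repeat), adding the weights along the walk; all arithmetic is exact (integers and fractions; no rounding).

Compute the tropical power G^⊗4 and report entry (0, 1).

G^⊗2:
  [-18, 7]
  [-17, 8]
G^⊗3:
  [-27, -2]
  [-26, -1]
G^⊗4:
  [-36, -11]
  [-35, -10]
Key observation: the optimum is the walk 0->0->0->0->1, with weight (-9) + (-9) + (-9) + 16 = -11.
Optimal value attained by: walk 0->0->0->0->1.
Answer: (G^⊗4)[0][1] = -11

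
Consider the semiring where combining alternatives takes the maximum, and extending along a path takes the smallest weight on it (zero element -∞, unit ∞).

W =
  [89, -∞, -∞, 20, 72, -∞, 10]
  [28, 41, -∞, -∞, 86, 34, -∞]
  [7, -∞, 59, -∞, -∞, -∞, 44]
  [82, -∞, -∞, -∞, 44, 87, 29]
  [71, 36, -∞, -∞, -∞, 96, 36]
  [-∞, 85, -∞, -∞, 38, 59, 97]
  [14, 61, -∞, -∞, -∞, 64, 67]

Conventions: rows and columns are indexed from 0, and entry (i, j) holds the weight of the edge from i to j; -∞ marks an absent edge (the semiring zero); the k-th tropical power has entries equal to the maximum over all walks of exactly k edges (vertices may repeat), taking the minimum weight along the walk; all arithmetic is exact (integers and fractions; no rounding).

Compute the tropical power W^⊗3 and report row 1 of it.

W^⊗2:
  [89, 36, -∞, 20, 72, 72, 36]
  [71, 41, -∞, 20, 41, 86, 36]
  [14, 44, 59, 7, 7, 44, 44]
  [82, 85, -∞, 20, 72, 59, 87]
  [71, 85, -∞, 20, 71, 59, 96]
  [38, 61, -∞, -∞, 85, 64, 67]
  [28, 64, -∞, 14, 61, 64, 67]
W^⊗3:
  [89, 72, -∞, 20, 72, 72, 72]
  [71, 85, -∞, 20, 71, 59, 86]
  [28, 44, 59, 14, 44, 44, 44]
  [82, 61, -∞, 20, 85, 72, 67]
  [71, 61, -∞, 20, 85, 71, 67]
  [71, 64, -∞, 20, 61, 85, 67]
  [61, 64, -∞, 20, 64, 64, 67]
Answer: row 1 of W^⊗3 = [71, 85, -∞, 20, 71, 59, 86]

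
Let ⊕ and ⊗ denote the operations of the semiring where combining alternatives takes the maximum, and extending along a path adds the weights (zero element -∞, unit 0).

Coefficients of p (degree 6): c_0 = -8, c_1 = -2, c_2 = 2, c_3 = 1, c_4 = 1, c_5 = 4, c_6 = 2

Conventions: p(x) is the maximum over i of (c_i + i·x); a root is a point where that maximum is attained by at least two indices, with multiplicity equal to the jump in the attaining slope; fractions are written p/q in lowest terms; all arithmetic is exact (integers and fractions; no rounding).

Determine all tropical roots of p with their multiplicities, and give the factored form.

hull edge (i=0, c=-8) to (i=1, c=-2): slope 6, span 1
hull edge (i=1, c=-2) to (i=2, c=2): slope 4, span 1
hull edge (i=2, c=2) to (i=5, c=4): slope 2/3, span 3
hull edge (i=5, c=4) to (i=6, c=2): slope -2, span 1
Factored form: p(x) = 2 ⊗ (x ⊕ (-6)) ⊗ (x ⊕ (-4)) ⊗ (x ⊕ (-2/3)) ⊗ (x ⊕ (-2/3)) ⊗ (x ⊕ (-2/3)) ⊗ (x ⊕ 2)
Answer: roots = -6 (mult 1), -4 (mult 1), -2/3 (mult 3), 2 (mult 1)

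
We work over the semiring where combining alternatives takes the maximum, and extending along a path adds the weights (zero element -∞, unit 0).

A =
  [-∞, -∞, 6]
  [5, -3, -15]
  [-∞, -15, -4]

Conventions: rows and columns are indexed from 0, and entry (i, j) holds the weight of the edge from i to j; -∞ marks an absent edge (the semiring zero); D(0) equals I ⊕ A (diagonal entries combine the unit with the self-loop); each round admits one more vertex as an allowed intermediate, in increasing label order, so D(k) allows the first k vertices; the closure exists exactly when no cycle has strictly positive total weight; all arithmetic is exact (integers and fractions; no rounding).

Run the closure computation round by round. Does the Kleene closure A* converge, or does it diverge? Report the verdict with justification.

D(0):
  [0, -∞, 6]
  [5, 0, -15]
  [-∞, -15, 0]
D(1):
  [0, -∞, 6]
  [5, 0, 11]
  [-∞, -15, 0]
D(2):
  [0, -∞, 6]
  [5, 0, 11]
  [-10, -15, 0]
D(3):
  [0, -9, 6]
  [5, 0, 11]
  [-10, -15, 0]
Key observation: every diagonal entry stays at the unit through all rounds, so no improving cycle exists.
Answer: CONVERGES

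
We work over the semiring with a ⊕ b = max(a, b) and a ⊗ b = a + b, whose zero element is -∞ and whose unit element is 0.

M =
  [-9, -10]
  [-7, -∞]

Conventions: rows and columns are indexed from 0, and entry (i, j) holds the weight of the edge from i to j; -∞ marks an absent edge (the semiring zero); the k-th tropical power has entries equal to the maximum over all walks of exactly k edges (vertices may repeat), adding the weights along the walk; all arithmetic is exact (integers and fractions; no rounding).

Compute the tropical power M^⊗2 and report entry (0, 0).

M^⊗2:
  [-17, -19]
  [-16, -17]
Key observation: the optimum is the walk 0->1->0, with weight (-10) + (-7) = -17.
Optimal value attained by: walk 0->1->0.
Answer: (M^⊗2)[0][0] = -17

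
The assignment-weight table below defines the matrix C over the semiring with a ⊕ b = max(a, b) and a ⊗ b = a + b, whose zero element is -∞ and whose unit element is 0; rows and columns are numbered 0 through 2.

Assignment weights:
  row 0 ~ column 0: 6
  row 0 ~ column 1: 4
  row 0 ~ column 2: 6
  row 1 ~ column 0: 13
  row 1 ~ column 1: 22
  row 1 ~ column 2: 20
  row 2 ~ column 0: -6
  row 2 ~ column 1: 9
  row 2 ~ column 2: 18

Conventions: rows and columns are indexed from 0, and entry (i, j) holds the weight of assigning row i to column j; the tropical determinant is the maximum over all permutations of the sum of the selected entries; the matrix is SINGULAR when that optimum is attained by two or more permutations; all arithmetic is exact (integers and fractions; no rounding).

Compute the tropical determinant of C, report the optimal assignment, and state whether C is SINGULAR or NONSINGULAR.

σ = (0, 1, 2): 6 + 22 + 18 = 46
σ = (0, 2, 1): 6 + 20 + 9 = 35
σ = (1, 0, 2): 4 + 13 + 18 = 35
σ = (1, 2, 0): 4 + 20 + (-6) = 18
σ = (2, 0, 1): 6 + 13 + 9 = 28
σ = (2, 1, 0): 6 + 22 + (-6) = 22
Optimal value attained by: σ = (0, 1, 2).
Answer: det⊕(C) = 46; verdict: NONSINGULAR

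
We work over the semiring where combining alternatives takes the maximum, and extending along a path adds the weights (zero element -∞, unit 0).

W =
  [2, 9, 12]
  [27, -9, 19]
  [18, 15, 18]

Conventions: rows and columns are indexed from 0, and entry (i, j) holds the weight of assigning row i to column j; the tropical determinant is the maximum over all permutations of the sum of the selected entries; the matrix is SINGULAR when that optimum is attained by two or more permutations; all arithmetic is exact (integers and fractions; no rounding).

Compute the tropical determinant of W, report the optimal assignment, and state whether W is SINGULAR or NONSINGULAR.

σ = (0, 1, 2): 2 + (-9) + 18 = 11
σ = (0, 2, 1): 2 + 19 + 15 = 36
σ = (1, 0, 2): 9 + 27 + 18 = 54
σ = (1, 2, 0): 9 + 19 + 18 = 46
σ = (2, 0, 1): 12 + 27 + 15 = 54
σ = (2, 1, 0): 12 + (-9) + 18 = 21
Optimal value attained by: σ = (1, 0, 2).
Answer: det⊕(W) = 54; verdict: SINGULAR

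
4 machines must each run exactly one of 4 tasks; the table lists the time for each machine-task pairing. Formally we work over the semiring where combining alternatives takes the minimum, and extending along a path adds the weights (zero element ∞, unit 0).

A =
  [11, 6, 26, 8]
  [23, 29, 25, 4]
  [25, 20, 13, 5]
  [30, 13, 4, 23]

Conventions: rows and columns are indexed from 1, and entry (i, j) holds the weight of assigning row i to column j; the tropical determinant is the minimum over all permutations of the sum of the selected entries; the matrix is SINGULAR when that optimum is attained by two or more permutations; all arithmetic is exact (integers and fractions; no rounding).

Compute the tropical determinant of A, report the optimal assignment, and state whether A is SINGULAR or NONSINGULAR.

σ = (1, 2, 3, 4): 11 + 29 + 13 + 23 = 76
σ = (1, 2, 4, 3): 11 + 29 + 5 + 4 = 49
σ = (1, 3, 2, 4): 11 + 25 + 20 + 23 = 79
σ = (1, 3, 4, 2): 11 + 25 + 5 + 13 = 54
σ = (1, 4, 2, 3): 11 + 4 + 20 + 4 = 39
σ = (1, 4, 3, 2): 11 + 4 + 13 + 13 = 41
σ = (2, 1, 3, 4): 6 + 23 + 13 + 23 = 65
σ = (2, 1, 4, 3): 6 + 23 + 5 + 4 = 38
σ = (2, 3, 1, 4): 6 + 25 + 25 + 23 = 79
σ = (2, 3, 4, 1): 6 + 25 + 5 + 30 = 66
σ = (2, 4, 1, 3): 6 + 4 + 25 + 4 = 39
σ = (2, 4, 3, 1): 6 + 4 + 13 + 30 = 53
σ = (3, 1, 2, 4): 26 + 23 + 20 + 23 = 92
σ = (3, 1, 4, 2): 26 + 23 + 5 + 13 = 67
σ = (3, 2, 1, 4): 26 + 29 + 25 + 23 = 103
σ = (3, 2, 4, 1): 26 + 29 + 5 + 30 = 90
σ = (3, 4, 1, 2): 26 + 4 + 25 + 13 = 68
σ = (3, 4, 2, 1): 26 + 4 + 20 + 30 = 80
σ = (4, 1, 2, 3): 8 + 23 + 20 + 4 = 55
σ = (4, 1, 3, 2): 8 + 23 + 13 + 13 = 57
σ = (4, 2, 1, 3): 8 + 29 + 25 + 4 = 66
σ = (4, 2, 3, 1): 8 + 29 + 13 + 30 = 80
σ = (4, 3, 1, 2): 8 + 25 + 25 + 13 = 71
σ = (4, 3, 2, 1): 8 + 25 + 20 + 30 = 83
Optimal value attained by: σ = (2, 1, 4, 3).
Answer: det⊕(A) = 38; verdict: NONSINGULAR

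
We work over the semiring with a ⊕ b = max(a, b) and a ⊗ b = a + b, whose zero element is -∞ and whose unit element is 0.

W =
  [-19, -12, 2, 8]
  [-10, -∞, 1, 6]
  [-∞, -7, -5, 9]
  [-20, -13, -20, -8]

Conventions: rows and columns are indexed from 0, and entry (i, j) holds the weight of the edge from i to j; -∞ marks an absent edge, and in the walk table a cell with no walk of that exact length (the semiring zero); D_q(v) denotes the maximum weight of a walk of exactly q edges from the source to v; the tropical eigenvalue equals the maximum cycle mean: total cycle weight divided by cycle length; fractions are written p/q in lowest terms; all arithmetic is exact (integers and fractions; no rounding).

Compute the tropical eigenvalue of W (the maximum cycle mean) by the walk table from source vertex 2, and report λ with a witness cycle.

q=0: [-∞, -∞, 0, -∞]
q=1: [-∞, -7, -5, 9]
q=2: [-11, -4, -6, 4]
q=3: [-14, -9, -3, 3]
q=4: [-17, -10, -8, 6]
Optimal cycle mean attained by: cycle 1->2->3->1, total 1 + 9 + (-13), length 3.
Answer: λ = -1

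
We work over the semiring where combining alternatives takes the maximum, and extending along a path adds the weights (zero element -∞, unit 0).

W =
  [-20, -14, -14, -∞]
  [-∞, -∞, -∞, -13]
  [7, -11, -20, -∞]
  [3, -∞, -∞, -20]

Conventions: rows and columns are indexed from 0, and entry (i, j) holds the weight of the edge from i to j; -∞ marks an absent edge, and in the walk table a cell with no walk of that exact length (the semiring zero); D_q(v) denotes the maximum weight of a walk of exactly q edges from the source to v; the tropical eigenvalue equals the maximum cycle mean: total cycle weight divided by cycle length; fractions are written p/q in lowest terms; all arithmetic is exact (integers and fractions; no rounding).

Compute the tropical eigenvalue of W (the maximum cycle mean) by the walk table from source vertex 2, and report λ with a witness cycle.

q=0: [-∞, -∞, 0, -∞]
q=1: [7, -11, -20, -∞]
q=2: [-13, -7, -7, -24]
q=3: [0, -18, -27, -20]
q=4: [-17, -14, -14, -31]
Optimal cycle mean attained by: cycle 0->2->0, total (-14) + 7, length 2.
Answer: λ = -7/2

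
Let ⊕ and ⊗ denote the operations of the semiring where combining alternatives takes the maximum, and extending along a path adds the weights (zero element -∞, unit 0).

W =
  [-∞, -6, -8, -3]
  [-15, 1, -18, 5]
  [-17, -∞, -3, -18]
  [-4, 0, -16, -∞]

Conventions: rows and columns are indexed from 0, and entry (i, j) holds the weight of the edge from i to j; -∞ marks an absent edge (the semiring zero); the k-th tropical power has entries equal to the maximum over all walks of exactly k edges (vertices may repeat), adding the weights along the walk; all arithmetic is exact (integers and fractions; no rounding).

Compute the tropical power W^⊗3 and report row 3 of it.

W^⊗2:
  [-7, -3, -11, -1]
  [1, 5, -11, 6]
  [-20, -18, -6, -20]
  [-15, 1, -12, 5]
W^⊗3:
  [-5, -1, -14, 2]
  [2, 6, -7, 10]
  [-23, -17, -9, -13]
  [1, 5, -11, 6]
Answer: row 3 of W^⊗3 = [1, 5, -11, 6]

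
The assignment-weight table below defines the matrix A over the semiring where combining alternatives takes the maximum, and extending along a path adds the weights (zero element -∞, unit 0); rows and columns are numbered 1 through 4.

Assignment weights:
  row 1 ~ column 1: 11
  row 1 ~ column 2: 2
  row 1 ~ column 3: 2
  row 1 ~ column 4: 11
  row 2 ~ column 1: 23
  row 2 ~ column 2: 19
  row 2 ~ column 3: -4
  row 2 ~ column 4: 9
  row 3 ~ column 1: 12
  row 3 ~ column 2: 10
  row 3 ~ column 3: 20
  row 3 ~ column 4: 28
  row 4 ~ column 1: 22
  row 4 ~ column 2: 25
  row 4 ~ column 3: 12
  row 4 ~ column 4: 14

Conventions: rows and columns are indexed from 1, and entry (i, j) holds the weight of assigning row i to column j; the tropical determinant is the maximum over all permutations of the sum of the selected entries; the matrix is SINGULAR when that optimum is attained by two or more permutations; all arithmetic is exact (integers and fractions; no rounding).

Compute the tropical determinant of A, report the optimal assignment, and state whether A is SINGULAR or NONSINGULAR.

σ = (1, 2, 3, 4): 11 + 19 + 20 + 14 = 64
σ = (1, 2, 4, 3): 11 + 19 + 28 + 12 = 70
σ = (1, 3, 2, 4): 11 + (-4) + 10 + 14 = 31
σ = (1, 3, 4, 2): 11 + (-4) + 28 + 25 = 60
σ = (1, 4, 2, 3): 11 + 9 + 10 + 12 = 42
σ = (1, 4, 3, 2): 11 + 9 + 20 + 25 = 65
σ = (2, 1, 3, 4): 2 + 23 + 20 + 14 = 59
σ = (2, 1, 4, 3): 2 + 23 + 28 + 12 = 65
σ = (2, 3, 1, 4): 2 + (-4) + 12 + 14 = 24
σ = (2, 3, 4, 1): 2 + (-4) + 28 + 22 = 48
σ = (2, 4, 1, 3): 2 + 9 + 12 + 12 = 35
σ = (2, 4, 3, 1): 2 + 9 + 20 + 22 = 53
σ = (3, 1, 2, 4): 2 + 23 + 10 + 14 = 49
σ = (3, 1, 4, 2): 2 + 23 + 28 + 25 = 78
σ = (3, 2, 1, 4): 2 + 19 + 12 + 14 = 47
σ = (3, 2, 4, 1): 2 + 19 + 28 + 22 = 71
σ = (3, 4, 1, 2): 2 + 9 + 12 + 25 = 48
σ = (3, 4, 2, 1): 2 + 9 + 10 + 22 = 43
σ = (4, 1, 2, 3): 11 + 23 + 10 + 12 = 56
σ = (4, 1, 3, 2): 11 + 23 + 20 + 25 = 79
σ = (4, 2, 1, 3): 11 + 19 + 12 + 12 = 54
σ = (4, 2, 3, 1): 11 + 19 + 20 + 22 = 72
σ = (4, 3, 1, 2): 11 + (-4) + 12 + 25 = 44
σ = (4, 3, 2, 1): 11 + (-4) + 10 + 22 = 39
Optimal value attained by: σ = (4, 1, 3, 2).
Answer: det⊕(A) = 79; verdict: NONSINGULAR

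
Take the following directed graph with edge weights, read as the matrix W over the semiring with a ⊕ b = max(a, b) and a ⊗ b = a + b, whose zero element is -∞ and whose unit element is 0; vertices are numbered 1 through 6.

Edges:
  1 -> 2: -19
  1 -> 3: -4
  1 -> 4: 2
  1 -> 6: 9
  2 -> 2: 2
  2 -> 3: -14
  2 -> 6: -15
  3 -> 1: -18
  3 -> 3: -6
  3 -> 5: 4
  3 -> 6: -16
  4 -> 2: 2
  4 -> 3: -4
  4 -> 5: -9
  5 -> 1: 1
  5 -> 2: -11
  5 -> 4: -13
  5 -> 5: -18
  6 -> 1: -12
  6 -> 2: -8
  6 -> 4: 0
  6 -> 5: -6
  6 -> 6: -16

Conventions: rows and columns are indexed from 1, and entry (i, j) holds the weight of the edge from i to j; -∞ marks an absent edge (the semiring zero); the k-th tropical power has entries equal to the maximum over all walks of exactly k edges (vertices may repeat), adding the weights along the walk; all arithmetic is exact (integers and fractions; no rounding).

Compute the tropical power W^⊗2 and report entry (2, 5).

W^⊗2:
  [-3, 4, -2, 9, 3, -7]
  [-27, 4, -12, -15, -10, -13]
  [5, -7, -12, -9, -2, -9]
  [-8, 4, -10, -22, 0, -13]
  [-17, -9, -3, 3, -22, 10]
  [-5, 2, -4, -10, -9, -3]
Key observation: the optimum is the walk 2->3->5, with weight (-14) + 4 = -10.
Optimal value attained by: walk 2->3->5.
Answer: (W^⊗2)[2][5] = -10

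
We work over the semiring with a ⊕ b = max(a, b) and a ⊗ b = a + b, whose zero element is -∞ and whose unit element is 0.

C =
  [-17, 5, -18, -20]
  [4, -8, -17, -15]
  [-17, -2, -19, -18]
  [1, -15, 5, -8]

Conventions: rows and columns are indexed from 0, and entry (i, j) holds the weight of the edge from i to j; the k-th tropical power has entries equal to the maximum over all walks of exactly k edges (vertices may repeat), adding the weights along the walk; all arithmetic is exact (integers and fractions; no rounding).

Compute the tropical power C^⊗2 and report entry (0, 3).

C^⊗2:
  [9, -3, -12, -10]
  [-4, 9, -10, -16]
  [2, -10, -13, -17]
  [-7, 6, -3, -13]
Key observation: the optimum is the walk 0->1->3, with weight 5 + (-15) = -10.
Optimal value attained by: walk 0->1->3.
Answer: (C^⊗2)[0][3] = -10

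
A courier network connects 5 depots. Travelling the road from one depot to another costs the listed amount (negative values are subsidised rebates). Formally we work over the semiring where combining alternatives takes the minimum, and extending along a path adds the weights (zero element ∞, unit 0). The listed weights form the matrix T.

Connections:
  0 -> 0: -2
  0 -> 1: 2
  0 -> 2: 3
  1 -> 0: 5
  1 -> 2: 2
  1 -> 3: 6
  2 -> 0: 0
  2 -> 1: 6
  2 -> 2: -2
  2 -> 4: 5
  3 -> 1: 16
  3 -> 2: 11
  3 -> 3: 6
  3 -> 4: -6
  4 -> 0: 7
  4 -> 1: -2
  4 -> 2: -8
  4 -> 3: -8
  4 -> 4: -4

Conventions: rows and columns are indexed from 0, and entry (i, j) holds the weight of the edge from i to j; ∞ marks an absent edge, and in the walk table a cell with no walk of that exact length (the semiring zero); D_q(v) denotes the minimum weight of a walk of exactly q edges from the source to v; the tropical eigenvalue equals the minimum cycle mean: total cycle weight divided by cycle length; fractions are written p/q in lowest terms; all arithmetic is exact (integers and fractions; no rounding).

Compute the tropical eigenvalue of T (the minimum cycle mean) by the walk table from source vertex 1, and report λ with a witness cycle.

q=0: [∞, 0, ∞, ∞, ∞]
q=1: [5, ∞, 2, 6, ∞]
q=2: [2, 7, 0, 12, 0]
q=3: [0, -2, -8, -8, -4]
q=4: [-8, -6, -12, -12, -14]
q=5: [-12, -16, -22, -22, -18]
Optimal cycle mean attained by: cycle 3->4->3, total (-6) + (-8), length 2.
Answer: λ = -7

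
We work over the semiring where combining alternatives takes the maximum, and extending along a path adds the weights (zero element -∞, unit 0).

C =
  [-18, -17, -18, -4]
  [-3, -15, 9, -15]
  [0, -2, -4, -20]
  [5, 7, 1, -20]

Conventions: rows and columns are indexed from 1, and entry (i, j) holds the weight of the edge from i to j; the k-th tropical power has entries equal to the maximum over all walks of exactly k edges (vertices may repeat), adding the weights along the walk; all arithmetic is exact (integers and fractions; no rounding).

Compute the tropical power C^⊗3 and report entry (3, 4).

C^⊗2:
  [1, 3, -3, -22]
  [9, 7, 5, -7]
  [-4, -6, 7, -4]
  [4, -1, 16, 1]
C^⊗3:
  [0, -5, 12, -3]
  [5, 3, 16, 5]
  [7, 5, 3, -8]
  [16, 14, 12, 0]
Key observation: the optimum is the walk 3->3->1->4, with weight (-4) + 0 + (-4) = -8.
Optimal value attained by: walk 3->3->1->4.
Answer: (C^⊗3)[3][4] = -8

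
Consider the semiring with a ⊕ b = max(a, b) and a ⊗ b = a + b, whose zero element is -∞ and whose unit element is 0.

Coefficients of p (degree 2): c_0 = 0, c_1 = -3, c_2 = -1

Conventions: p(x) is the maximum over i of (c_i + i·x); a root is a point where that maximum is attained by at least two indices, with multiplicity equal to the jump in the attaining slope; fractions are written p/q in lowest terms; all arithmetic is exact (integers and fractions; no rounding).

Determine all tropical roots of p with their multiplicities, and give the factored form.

hull edge (i=0, c=0) to (i=2, c=-1): slope -1/2, span 2
Factored form: p(x) = -1 ⊗ (x ⊕ 1/2) ⊗ (x ⊕ 1/2)
Answer: roots = 1/2 (mult 2)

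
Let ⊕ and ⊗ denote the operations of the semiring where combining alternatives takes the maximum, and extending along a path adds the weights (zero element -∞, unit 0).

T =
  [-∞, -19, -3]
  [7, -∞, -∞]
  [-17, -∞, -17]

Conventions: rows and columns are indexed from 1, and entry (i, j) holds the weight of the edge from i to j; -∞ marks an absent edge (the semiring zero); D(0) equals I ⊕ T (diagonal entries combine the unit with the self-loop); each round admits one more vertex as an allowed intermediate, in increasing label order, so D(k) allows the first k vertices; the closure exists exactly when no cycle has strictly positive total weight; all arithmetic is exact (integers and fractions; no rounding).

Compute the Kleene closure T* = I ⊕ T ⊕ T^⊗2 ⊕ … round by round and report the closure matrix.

D(0):
  [0, -19, -3]
  [7, 0, -∞]
  [-17, -∞, 0]
D(1):
  [0, -19, -3]
  [7, 0, 4]
  [-17, -36, 0]
D(2):
  [0, -19, -3]
  [7, 0, 4]
  [-17, -36, 0]
D(3):
  [0, -19, -3]
  [7, 0, 4]
  [-17, -36, 0]
Answer: T* = [[0, -19, -3], [7, 0, 4], [-17, -36, 0]]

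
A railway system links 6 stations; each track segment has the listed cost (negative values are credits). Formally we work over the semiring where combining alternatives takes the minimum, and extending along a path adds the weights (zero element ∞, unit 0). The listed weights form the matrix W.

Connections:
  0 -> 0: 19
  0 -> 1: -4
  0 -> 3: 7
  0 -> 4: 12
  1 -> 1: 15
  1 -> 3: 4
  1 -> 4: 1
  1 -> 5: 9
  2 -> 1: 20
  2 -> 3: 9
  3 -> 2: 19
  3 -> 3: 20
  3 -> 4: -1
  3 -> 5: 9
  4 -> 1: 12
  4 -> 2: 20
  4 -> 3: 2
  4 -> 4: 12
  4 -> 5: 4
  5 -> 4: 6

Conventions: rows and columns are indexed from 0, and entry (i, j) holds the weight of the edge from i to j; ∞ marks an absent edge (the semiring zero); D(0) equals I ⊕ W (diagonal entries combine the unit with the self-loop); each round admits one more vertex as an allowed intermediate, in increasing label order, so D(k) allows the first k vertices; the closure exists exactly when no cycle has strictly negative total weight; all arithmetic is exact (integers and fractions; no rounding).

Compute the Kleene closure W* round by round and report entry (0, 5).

D(0):
  [0, -4, ∞, 7, 12, ∞]
  [∞, 0, ∞, 4, 1, 9]
  [∞, 20, 0, 9, ∞, ∞]
  [∞, ∞, 19, 0, -1, 9]
  [∞, 12, 20, 2, 0, 4]
  [∞, ∞, ∞, ∞, 6, 0]
D(1):
  [0, -4, ∞, 7, 12, ∞]
  [∞, 0, ∞, 4, 1, 9]
  [∞, 20, 0, 9, ∞, ∞]
  [∞, ∞, 19, 0, -1, 9]
  [∞, 12, 20, 2, 0, 4]
  [∞, ∞, ∞, ∞, 6, 0]
D(2):
  [0, -4, ∞, 0, -3, 5]
  [∞, 0, ∞, 4, 1, 9]
  [∞, 20, 0, 9, 21, 29]
  [∞, ∞, 19, 0, -1, 9]
  [∞, 12, 20, 2, 0, 4]
  [∞, ∞, ∞, ∞, 6, 0]
D(3):
  [0, -4, ∞, 0, -3, 5]
  [∞, 0, ∞, 4, 1, 9]
  [∞, 20, 0, 9, 21, 29]
  [∞, 39, 19, 0, -1, 9]
  [∞, 12, 20, 2, 0, 4]
  [∞, ∞, ∞, ∞, 6, 0]
D(4):
  [0, -4, 19, 0, -3, 5]
  [∞, 0, 23, 4, 1, 9]
  [∞, 20, 0, 9, 8, 18]
  [∞, 39, 19, 0, -1, 9]
  [∞, 12, 20, 2, 0, 4]
  [∞, ∞, ∞, ∞, 6, 0]
D(5):
  [0, -4, 17, -1, -3, 1]
  [∞, 0, 21, 3, 1, 5]
  [∞, 20, 0, 9, 8, 12]
  [∞, 11, 19, 0, -1, 3]
  [∞, 12, 20, 2, 0, 4]
  [∞, 18, 26, 8, 6, 0]
D(6):
  [0, -4, 17, -1, -3, 1]
  [∞, 0, 21, 3, 1, 5]
  [∞, 20, 0, 9, 8, 12]
  [∞, 11, 19, 0, -1, 3]
  [∞, 12, 20, 2, 0, 4]
  [∞, 18, 26, 8, 6, 0]
Answer: W*[0][5] = 1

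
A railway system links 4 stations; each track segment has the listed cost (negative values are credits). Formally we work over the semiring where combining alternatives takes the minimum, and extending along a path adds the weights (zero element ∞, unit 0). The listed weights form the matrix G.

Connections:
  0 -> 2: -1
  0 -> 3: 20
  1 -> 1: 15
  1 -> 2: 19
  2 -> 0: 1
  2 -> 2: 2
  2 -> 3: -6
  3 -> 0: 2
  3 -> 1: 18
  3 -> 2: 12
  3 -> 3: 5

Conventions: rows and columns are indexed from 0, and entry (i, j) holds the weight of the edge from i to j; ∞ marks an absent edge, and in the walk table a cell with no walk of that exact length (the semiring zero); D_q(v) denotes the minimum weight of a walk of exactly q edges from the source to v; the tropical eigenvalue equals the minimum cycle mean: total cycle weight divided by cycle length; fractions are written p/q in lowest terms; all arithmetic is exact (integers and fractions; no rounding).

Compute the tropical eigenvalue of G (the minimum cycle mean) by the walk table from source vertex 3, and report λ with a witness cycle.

q=0: [∞, ∞, ∞, 0]
q=1: [2, 18, 12, 5]
q=2: [7, 23, 1, 6]
q=3: [2, 24, 3, -5]
q=4: [-3, 13, 1, -3]
Optimal cycle mean attained by: cycle 0->2->3->0, total (-1) + (-6) + 2, length 3.
Answer: λ = -5/3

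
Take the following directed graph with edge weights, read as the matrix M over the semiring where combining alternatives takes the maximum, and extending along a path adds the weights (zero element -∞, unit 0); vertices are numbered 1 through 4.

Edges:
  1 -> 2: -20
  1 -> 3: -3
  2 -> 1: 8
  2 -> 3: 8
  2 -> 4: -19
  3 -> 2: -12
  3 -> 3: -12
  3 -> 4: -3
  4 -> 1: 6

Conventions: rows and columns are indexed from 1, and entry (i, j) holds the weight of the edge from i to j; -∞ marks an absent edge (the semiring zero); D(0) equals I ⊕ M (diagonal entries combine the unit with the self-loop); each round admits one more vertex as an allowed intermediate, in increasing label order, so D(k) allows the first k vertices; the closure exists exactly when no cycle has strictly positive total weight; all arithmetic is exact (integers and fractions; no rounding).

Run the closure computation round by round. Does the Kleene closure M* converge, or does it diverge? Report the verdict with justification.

D(0):
  [0, -20, -3, -∞]
  [8, 0, 8, -19]
  [-∞, -12, 0, -3]
  [6, -∞, -∞, 0]
D(1):
  [0, -20, -3, -∞]
  [8, 0, 8, -19]
  [-∞, -12, 0, -3]
  [6, -14, 3, 0]
D(2):
  [0, -20, -3, -39]
  [8, 0, 8, -19]
  [-4, -12, 0, -3]
  [6, -14, 3, 0]
D(3):
  [0, -15, -3, -6]
  [8, 0, 8, 5]
  [-4, -12, 0, -3]
  [6, -9, 3, 0]
D(4):
  [0, -15, -3, -6]
  [11, 0, 8, 5]
  [3, -12, 0, -3]
  [6, -9, 3, 0]
Key observation: every diagonal entry stays at the unit through all rounds, so no improving cycle exists.
Answer: CONVERGES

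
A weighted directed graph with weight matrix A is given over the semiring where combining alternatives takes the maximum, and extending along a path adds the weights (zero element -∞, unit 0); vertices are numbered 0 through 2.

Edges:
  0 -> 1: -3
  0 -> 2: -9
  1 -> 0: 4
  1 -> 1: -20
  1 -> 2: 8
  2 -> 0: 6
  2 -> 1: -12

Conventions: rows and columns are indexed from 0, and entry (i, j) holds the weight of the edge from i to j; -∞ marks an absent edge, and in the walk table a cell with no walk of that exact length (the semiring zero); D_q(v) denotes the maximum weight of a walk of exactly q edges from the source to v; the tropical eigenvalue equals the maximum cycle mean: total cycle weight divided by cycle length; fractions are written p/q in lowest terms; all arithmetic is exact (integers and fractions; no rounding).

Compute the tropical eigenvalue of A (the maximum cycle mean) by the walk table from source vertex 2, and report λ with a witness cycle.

q=0: [-∞, -∞, 0]
q=1: [6, -12, -∞]
q=2: [-8, 3, -3]
q=3: [7, -11, 11]
Optimal cycle mean attained by: cycle 0->1->2->0, total (-3) + 8 + 6, length 3.
Answer: λ = 11/3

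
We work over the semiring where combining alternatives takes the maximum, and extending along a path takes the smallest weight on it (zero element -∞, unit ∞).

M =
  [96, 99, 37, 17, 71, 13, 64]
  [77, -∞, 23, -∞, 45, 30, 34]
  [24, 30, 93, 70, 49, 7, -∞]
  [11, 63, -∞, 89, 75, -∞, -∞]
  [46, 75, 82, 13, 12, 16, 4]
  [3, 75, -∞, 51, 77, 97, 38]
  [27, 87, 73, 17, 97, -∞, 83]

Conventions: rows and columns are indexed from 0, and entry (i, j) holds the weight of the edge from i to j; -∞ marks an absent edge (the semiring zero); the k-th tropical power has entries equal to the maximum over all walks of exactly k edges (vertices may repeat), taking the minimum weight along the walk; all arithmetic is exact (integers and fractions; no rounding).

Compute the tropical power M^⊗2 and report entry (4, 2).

M^⊗2:
  [96, 96, 71, 37, 71, 30, 64]
  [77, 77, 45, 30, 71, 30, 64]
  [46, 63, 93, 70, 70, 30, 30]
  [63, 75, 75, 89, 75, 30, 34]
  [75, 46, 82, 70, 49, 30, 46]
  [75, 75, 77, 51, 77, 97, 38]
  [77, 83, 82, 70, 83, 30, 83]
Key observation: the optimum is the walk 4->2->2, with weight 82 min 93 = 82.
Optimal value attained by: walk 4->2->2.
Answer: (M^⊗2)[4][2] = 82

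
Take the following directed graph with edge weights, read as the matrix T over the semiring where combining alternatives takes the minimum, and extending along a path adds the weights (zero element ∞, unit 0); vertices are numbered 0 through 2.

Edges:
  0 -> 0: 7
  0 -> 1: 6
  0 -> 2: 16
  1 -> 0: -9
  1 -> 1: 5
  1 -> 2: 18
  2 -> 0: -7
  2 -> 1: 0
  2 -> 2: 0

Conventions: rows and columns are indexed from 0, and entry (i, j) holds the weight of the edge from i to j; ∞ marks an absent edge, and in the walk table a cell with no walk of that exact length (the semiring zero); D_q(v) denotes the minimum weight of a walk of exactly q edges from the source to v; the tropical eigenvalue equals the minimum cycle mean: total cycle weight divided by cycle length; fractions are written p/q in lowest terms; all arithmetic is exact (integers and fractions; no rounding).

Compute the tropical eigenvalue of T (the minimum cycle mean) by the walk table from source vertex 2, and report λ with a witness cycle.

q=0: [∞, ∞, 0]
q=1: [-7, 0, 0]
q=2: [-9, -1, 0]
q=3: [-10, -3, 0]
Optimal cycle mean attained by: cycle 0->1->0, total 6 + (-9), length 2.
Answer: λ = -3/2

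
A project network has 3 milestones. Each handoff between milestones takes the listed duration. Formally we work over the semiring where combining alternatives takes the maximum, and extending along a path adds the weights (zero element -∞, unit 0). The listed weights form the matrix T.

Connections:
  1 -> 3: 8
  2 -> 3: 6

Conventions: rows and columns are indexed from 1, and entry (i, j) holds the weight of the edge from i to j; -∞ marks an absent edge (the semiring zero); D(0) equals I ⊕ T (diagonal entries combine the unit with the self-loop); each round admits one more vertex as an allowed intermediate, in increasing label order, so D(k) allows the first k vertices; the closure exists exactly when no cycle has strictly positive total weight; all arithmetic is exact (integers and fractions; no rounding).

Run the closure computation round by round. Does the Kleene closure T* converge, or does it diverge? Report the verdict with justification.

D(0):
  [0, -∞, 8]
  [-∞, 0, 6]
  [-∞, -∞, 0]
D(1):
  [0, -∞, 8]
  [-∞, 0, 6]
  [-∞, -∞, 0]
D(2):
  [0, -∞, 8]
  [-∞, 0, 6]
  [-∞, -∞, 0]
D(3):
  [0, -∞, 8]
  [-∞, 0, 6]
  [-∞, -∞, 0]
Key observation: every diagonal entry stays at the unit through all rounds, so no improving cycle exists.
Answer: CONVERGES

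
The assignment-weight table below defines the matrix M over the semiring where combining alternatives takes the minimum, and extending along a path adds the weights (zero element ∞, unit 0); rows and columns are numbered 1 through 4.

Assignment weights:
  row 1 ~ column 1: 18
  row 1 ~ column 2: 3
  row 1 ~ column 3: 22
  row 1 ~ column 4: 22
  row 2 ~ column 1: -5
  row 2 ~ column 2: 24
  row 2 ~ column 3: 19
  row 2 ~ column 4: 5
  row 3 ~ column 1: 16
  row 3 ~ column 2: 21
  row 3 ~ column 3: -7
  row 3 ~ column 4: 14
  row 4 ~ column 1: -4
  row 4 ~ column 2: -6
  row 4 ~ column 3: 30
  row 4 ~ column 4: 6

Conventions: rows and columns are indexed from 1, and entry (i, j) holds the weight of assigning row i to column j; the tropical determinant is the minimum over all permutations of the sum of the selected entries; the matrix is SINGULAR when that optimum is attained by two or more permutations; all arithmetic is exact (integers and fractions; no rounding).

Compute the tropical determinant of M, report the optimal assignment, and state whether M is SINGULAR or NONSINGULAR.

σ = (1, 2, 3, 4): 18 + 24 + (-7) + 6 = 41
σ = (1, 2, 4, 3): 18 + 24 + 14 + 30 = 86
σ = (1, 3, 2, 4): 18 + 19 + 21 + 6 = 64
σ = (1, 3, 4, 2): 18 + 19 + 14 + (-6) = 45
σ = (1, 4, 2, 3): 18 + 5 + 21 + 30 = 74
σ = (1, 4, 3, 2): 18 + 5 + (-7) + (-6) = 10
σ = (2, 1, 3, 4): 3 + (-5) + (-7) + 6 = -3
σ = (2, 1, 4, 3): 3 + (-5) + 14 + 30 = 42
σ = (2, 3, 1, 4): 3 + 19 + 16 + 6 = 44
σ = (2, 3, 4, 1): 3 + 19 + 14 + (-4) = 32
σ = (2, 4, 1, 3): 3 + 5 + 16 + 30 = 54
σ = (2, 4, 3, 1): 3 + 5 + (-7) + (-4) = -3
σ = (3, 1, 2, 4): 22 + (-5) + 21 + 6 = 44
σ = (3, 1, 4, 2): 22 + (-5) + 14 + (-6) = 25
σ = (3, 2, 1, 4): 22 + 24 + 16 + 6 = 68
σ = (3, 2, 4, 1): 22 + 24 + 14 + (-4) = 56
σ = (3, 4, 1, 2): 22 + 5 + 16 + (-6) = 37
σ = (3, 4, 2, 1): 22 + 5 + 21 + (-4) = 44
σ = (4, 1, 2, 3): 22 + (-5) + 21 + 30 = 68
σ = (4, 1, 3, 2): 22 + (-5) + (-7) + (-6) = 4
σ = (4, 2, 1, 3): 22 + 24 + 16 + 30 = 92
σ = (4, 2, 3, 1): 22 + 24 + (-7) + (-4) = 35
σ = (4, 3, 1, 2): 22 + 19 + 16 + (-6) = 51
σ = (4, 3, 2, 1): 22 + 19 + 21 + (-4) = 58
Optimal value attained by: σ = (2, 1, 3, 4).
Answer: det⊕(M) = -3; verdict: SINGULAR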